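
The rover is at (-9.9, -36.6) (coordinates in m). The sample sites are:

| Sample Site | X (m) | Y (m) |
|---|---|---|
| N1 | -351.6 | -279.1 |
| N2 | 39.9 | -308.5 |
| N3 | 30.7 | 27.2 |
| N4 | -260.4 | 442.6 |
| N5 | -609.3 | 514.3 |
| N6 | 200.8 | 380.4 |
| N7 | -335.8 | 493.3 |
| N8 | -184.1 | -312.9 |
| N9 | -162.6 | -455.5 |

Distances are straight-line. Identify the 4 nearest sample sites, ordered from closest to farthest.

Distances from (-9.9, -36.6):
N1: 419.0 m
N2: 276.4 m
N3: 75.6 m
N4: 540.7 m
N5: 814.1 m
N6: 467.2 m
N7: 622.1 m
N8: 326.6 m
N9: 445.9 m
Sorted: N3 (75.6 m) < N2 (276.4 m) < N8 (326.6 m) < N1 (419.0 m) < N9 (445.9 m) < N6 (467.2 m) < …

N3, N2, N8, N1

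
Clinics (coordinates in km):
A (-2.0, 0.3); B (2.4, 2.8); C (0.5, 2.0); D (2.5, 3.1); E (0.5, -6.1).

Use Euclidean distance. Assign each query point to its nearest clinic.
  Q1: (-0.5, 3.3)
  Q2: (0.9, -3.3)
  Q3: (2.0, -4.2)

Q1 at (-0.5, 3.3):
  A: 3.4 km
  B: 2.9 km
  C: 1.6 km
  D: 3.0 km
  E: 9.5 km
  → nearest: C (1.6 km)
Q2 at (0.9, -3.3):
  A: 4.6 km
  B: 6.3 km
  C: 5.3 km
  D: 6.6 km
  E: 2.8 km
  → nearest: E (2.8 km)
Q3 at (2.0, -4.2):
  A: 6.0 km
  B: 7.0 km
  C: 6.4 km
  D: 7.3 km
  E: 2.4 km
  → nearest: E (2.4 km)

Q1→C; Q2→E; Q3→E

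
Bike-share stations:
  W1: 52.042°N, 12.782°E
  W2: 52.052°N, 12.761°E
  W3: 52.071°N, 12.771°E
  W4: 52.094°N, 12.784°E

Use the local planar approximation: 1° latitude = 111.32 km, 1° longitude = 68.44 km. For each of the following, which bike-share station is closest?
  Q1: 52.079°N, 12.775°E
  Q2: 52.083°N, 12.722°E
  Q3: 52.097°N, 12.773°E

Q1→W3; Q2→W3; Q3→W4

Q1 at 52.079°N, 12.775°E:
  W1: 4.147 km
  W2: 3.155 km
  W3: 0.932 km
  W4: 1.780 km
  → nearest: W3 (0.932 km)
Q2 at 52.083°N, 12.722°E:
  W1: 6.140 km
  W2: 4.363 km
  W3: 3.610 km
  W4: 4.416 km
  → nearest: W3 (3.610 km)
Q3 at 52.097°N, 12.773°E:
  W1: 6.154 km
  W2: 5.076 km
  W3: 2.898 km
  W4: 0.824 km
  → nearest: W4 (0.824 km)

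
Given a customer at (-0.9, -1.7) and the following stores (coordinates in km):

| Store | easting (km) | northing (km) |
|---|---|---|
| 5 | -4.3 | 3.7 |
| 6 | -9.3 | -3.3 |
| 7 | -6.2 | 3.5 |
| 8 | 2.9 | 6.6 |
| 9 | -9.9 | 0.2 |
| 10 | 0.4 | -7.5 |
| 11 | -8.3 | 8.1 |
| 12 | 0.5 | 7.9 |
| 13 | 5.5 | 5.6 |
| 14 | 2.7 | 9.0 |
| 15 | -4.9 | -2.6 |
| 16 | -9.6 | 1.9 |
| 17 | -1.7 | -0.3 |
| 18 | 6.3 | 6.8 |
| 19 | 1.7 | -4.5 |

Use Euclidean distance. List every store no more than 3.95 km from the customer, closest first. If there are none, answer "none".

17, 19

Distances from (-0.9, -1.7):
5: √((-3.4)² + (5.4)²) = √(11.5600 + 29.1600) = 6.38 km
6: √((-8.4)² + (-1.6)²) = √(70.5600 + 2.5600) = 8.55 km
7: √((-5.3)² + (5.2)²) = √(28.0900 + 27.0400) = 7.42 km
8: √((3.8)² + (8.3)²) = √(14.4400 + 68.8900) = 9.13 km
9: √((-9.0)² + (1.9)²) = √(81.0000 + 3.6100) = 9.20 km
10: √((1.3)² + (-5.8)²) = √(1.6900 + 33.6400) = 5.94 km
11: √((-7.4)² + (9.8)²) = √(54.7600 + 96.0400) = 12.28 km
12: √((1.4)² + (9.6)²) = √(1.9600 + 92.1600) = 9.70 km
13: √((6.4)² + (7.3)²) = √(40.9600 + 53.2900) = 9.71 km
14: √((3.6)² + (10.7)²) = √(12.9600 + 114.4900) = 11.29 km
15: √((-4.0)² + (-0.9)²) = √(16.0000 + 0.8100) = 4.10 km
16: √((-8.7)² + (3.6)²) = √(75.6900 + 12.9600) = 9.42 km
17: √((-0.8)² + (1.4)²) = √(0.6400 + 1.9600) = 1.61 km
18: √((7.2)² + (8.5)²) = √(51.8400 + 72.2500) = 11.14 km
19: √((2.6)² + (-2.8)²) = √(6.7600 + 7.8400) = 3.82 km
Threshold 3.95 km: 17 (1.61 km), 19 (3.82 km) are within range.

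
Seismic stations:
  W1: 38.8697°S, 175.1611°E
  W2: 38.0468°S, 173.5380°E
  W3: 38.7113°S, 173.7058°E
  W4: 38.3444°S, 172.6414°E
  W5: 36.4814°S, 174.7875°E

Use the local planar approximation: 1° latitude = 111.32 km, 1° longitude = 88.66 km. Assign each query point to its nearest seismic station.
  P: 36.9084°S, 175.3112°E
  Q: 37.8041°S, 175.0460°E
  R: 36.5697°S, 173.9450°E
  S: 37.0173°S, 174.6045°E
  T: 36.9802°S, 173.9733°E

P→W5; Q→W1; R→W5; S→W5; T→W5

P at 36.9084°S, 175.3112°E:
  W1: 218.7371 km
  W2: 201.9288 km
  W3: 246.0472 km
  W4: 285.6270 km
  W5: 66.4478 km
  → nearest: W5 (66.4478 km)
Q at 37.8041°S, 175.0460°E:
  W1: 119.0607 km
  W2: 136.4017 km
  W3: 155.9409 km
  W4: 221.5137 km
  W5: 149.0159 km
  → nearest: W1 (119.0607 km)
R at 36.5697°S, 173.9450°E:
  W1: 277.8119 km
  W2: 168.3436 km
  W3: 239.3443 km
  W4: 228.8840 km
  W5: 75.3400 km
  → nearest: W5 (75.3400 km)
S at 37.0173°S, 174.6045°E:
  W1: 212.0317 km
  W2: 148.5762 km
  W3: 204.7184 km
  W4: 228.2933 km
  W5: 61.8234 km
  → nearest: W5 (61.8234 km)
T at 36.9802°S, 173.9733°E:
  W1: 235.2293 km
  W2: 124.8488 km
  W3: 194.1600 km
  W4: 192.3711 km
  W5: 91.0722 km
  → nearest: W5 (91.0722 km)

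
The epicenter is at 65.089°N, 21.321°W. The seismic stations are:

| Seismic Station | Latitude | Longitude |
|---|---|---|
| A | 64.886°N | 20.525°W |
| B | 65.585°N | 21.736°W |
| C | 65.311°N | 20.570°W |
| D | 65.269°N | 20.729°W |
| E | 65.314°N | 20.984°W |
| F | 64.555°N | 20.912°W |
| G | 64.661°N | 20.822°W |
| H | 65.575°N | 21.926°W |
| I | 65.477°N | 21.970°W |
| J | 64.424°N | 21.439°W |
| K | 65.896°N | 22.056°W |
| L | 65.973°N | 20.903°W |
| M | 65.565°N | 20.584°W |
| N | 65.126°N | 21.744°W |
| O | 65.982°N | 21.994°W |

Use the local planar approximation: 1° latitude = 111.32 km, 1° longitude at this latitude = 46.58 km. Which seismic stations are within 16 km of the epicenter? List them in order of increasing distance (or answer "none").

none

Distances from 65.089°N, 21.321°W:
A: √((-0.203·111.32)² + (0.796·46.58)²) = √(510.66780 + 1374.75435) = 43.421 km
B: √((0.496·111.32)² + (-0.415·46.58)²) = √(3048.66530 + 373.67596) = 58.501 km
C: √((0.222·111.32)² + (0.751·46.58)²) = √(610.73435 + 1223.71094) = 42.830 km
D: √((0.180·111.32)² + (0.592·46.58)²) = √(401.50541 + 760.40048) = 34.087 km
E: √((0.225·111.32)² + (0.337·46.58)²) = √(627.35221 + 246.41025) = 29.559 km
F: √((-0.534·111.32)² + (0.409·46.58)²) = √(3533.69376 + 362.94898) = 62.423 km
G: √((-0.428·111.32)² + (0.499·46.58)²) = √(2270.04221 + 540.25657) = 53.012 km
H: √((0.486·111.32)² + (-0.605·46.58)²) = √(2926.97447 + 794.16312) = 61.001 km
I: √((0.388·111.32)² + (-0.649·46.58)²) = √(1865.56269 + 913.87829) = 52.720 km
J: √((-0.665·111.32)² + (-0.118·46.58)²) = √(5480.11517 + 30.21085) = 74.232 km
K: √((0.807·111.32)² + (-0.735·46.58)²) = √(8070.37035 + 1172.12424) = 96.138 km
L: √((0.884·111.32)² + (0.418·46.58)²) = √(9683.91403 + 379.09803) = 100.315 km
M: √((0.476·111.32)² + (0.737·46.58)²) = √(2807.76206 + 1178.51182) = 63.137 km
N: √((0.037·111.32)² + (-0.423·46.58)²) = √(16.96484 + 388.22161) = 20.129 km
O: √((0.893·111.32)² + (-0.673·46.58)²) = √(9882.10156 + 982.71842) = 104.234 km
Threshold 16 km: none within range.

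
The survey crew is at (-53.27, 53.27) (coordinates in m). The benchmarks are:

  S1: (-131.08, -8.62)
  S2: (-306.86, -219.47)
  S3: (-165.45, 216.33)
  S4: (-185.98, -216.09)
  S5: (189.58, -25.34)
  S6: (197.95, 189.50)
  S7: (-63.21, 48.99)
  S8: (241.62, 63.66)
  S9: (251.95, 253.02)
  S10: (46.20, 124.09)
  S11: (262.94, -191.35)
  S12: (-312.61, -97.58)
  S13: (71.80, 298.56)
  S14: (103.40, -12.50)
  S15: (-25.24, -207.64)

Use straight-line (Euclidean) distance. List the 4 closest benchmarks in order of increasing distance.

S7, S1, S10, S14

Distances from (-53.27, 53.27):
S1: √((-77.81)² + (-61.89)²) = √(6054.3961 + 3830.3721) = 99.42 m
S2: √((-253.59)² + (-272.74)²) = √(64307.8881 + 74387.1076) = 372.42 m
S3: √((-112.18)² + (163.06)²) = √(12584.3524 + 26588.5636) = 197.92 m
S4: √((-132.71)² + (-269.36)²) = √(17611.9441 + 72554.8096) = 300.28 m
S5: √((242.85)² + (-78.61)²) = √(58976.1225 + 6179.5321) = 255.26 m
S6: √((251.22)² + (136.23)²) = √(63111.4884 + 18558.6129) = 285.78 m
S7: √((-9.94)² + (-4.28)²) = √(98.8036 + 18.3184) = 10.82 m
S8: √((294.89)² + (10.39)²) = √(86960.1121 + 107.9521) = 295.07 m
S9: √((305.22)² + (199.75)²) = √(93159.2484 + 39900.0625) = 364.77 m
S10: √((99.47)² + (70.82)²) = √(9894.2809 + 5015.4724) = 122.11 m
S11: √((316.21)² + (-244.62)²) = √(99988.7641 + 59838.9444) = 399.78 m
S12: √((-259.34)² + (-150.85)²) = √(67257.2356 + 22755.7225) = 300.02 m
S13: √((125.07)² + (245.29)²) = √(15642.5049 + 60167.1841) = 275.34 m
S14: √((156.67)² + (-65.77)²) = √(24545.4889 + 4325.6929) = 169.92 m
S15: √((28.03)² + (-260.91)²) = √(785.6809 + 68074.0281) = 262.41 m
Sorted: S7 (10.82 m) < S1 (99.42 m) < S10 (122.11 m) < S14 (169.92 m) < S3 (197.92 m) < S5 (255.26 m) < …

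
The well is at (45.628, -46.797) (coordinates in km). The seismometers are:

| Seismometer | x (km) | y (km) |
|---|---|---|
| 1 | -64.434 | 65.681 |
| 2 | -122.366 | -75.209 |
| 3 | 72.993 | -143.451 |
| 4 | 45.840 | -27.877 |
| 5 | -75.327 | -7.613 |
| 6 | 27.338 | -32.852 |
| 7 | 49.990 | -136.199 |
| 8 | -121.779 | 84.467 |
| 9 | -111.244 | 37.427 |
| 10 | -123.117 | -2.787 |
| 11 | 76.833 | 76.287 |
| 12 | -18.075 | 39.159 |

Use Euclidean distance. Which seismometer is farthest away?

Distances from (45.628, -46.797):
1: √((-110.062)² + (112.478)²) = √(12113.64384 + 12651.30048) = 157.369 km
2: √((-167.994)² + (-28.412)²) = √(28221.98404 + 807.24174) = 170.380 km
3: √((27.365)² + (-96.654)²) = √(748.84322 + 9341.99572) = 100.453 km
4: √((0.212)² + (18.920)²) = √(0.04494 + 357.96640) = 18.921 km
5: √((-120.955)² + (39.184)²) = √(14630.11203 + 1535.38586) = 127.144 km
6: √((-18.290)² + (13.945)²) = √(334.52410 + 194.46303) = 23.000 km
7: √((4.362)² + (-89.402)²) = √(19.02704 + 7992.71760) = 89.508 km
8: √((-167.407)² + (131.264)²) = √(28025.10365 + 17230.23770) = 212.733 km
9: √((-156.872)² + (84.224)²) = √(24608.82438 + 7093.68218) = 178.052 km
10: √((-168.745)² + (44.010)²) = √(28474.87503 + 1936.88010) = 174.390 km
11: √((31.205)² + (123.084)²) = √(973.75202 + 15149.67106) = 126.978 km
12: √((-63.703)² + (85.956)²) = √(4058.07221 + 7388.43394) = 106.988 km
Maximum: 8 at 212.733 km.

8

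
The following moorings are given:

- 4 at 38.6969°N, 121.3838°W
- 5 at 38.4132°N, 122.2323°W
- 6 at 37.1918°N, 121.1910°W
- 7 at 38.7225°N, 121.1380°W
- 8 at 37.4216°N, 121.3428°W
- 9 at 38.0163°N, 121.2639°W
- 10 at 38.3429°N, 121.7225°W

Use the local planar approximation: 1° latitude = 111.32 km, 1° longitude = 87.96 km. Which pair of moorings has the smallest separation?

Pairwise distances:
4–5: √((-0.2837·111.32)² + (-0.8485·87.96)²) = √(997.390132 + 5570.242912) = 81.0409 km
4–6: √((-1.5051·111.32)² + (0.1928·87.96)²) = √(28072.242498 + 287.597099) = 168.4038 km
4–7: √((0.0256·111.32)² + (0.2458·87.96)²) = √(8.121314 + 467.448961) = 21.8076 km
4–8: √((-1.2753·111.32)² + (0.0410·87.96)²) = √(20154.457593 + 13.005832) = 142.0122 km
4–9: √((-0.6806·111.32)² + (0.1199·87.96)²) = √(5740.243095 + 111.226637) = 76.4949 km
4–10: √((-0.3540·111.32)² + (-0.3387·87.96)²) = √(1552.933717 + 887.566362) = 49.4014 km
5–6: √((-1.2214·111.32)² + (1.0413·87.96)²) = √(18486.820595 + 8389.231486) = 163.9392 km
5–7: √((0.3093·111.32)² + (1.0943·87.96)²) = √(1185.512767 + 9264.953411) = 102.2275 km
5–8: √((-0.9916·111.32)² + (0.8895·87.96)²) = √(12184.828797 + 6121.563322) = 135.3011 km
5–9: √((-0.3969·111.32)² + (0.9684·87.96)²) = √(1952.129359 + 7255.711447) = 95.9575 km
5–10: √((-0.0703·111.32)² + (0.5098·87.96)²) = √(61.243083 + 2010.805681) = 45.5198 km
6–7: √((1.5307·111.32)² + (0.0530·87.96)²) = √(29035.316185 + 21.733125) = 170.4613 km
6–8: √((0.2298·111.32)² + (-0.1518·87.96)²) = √(654.404752 + 178.284663) = 28.8564 km
6–9: √((0.8245·111.32)² + (-0.0729·87.96)²) = √(8424.181502 + 41.117386) = 92.0071 km
6–10: √((1.1511·111.32)² + (-0.5315·87.96)²) = √(16419.975439 + 2185.631691) = 136.4024 km
7–8: √((-1.3009·111.32)² + (-0.2048·87.96)²) = √(20971.728307 + 324.511690) = 145.9323 km
7–9: √((-0.7062·111.32)² + (-0.1259·87.96)²) = √(6180.189926 + 122.637108) = 79.3903 km
7–10: √((-0.3796·111.32)² + (-0.5845·87.96)²) = √(1785.660134 + 2643.257495) = 66.5501 km
8–9: √((0.5947·111.32)² + (0.0789·87.96)²) = √(4382.705334 + 48.164211) = 66.5648 km
8–10: √((0.9213·111.32)² + (-0.3797·87.96)²) = √(10518.372275 + 1115.453924) = 107.8602 km
9–10: √((0.3266·111.32)² + (-0.4586·87.96)²) = √(1321.839593 + 1627.191032) = 54.3050 km
Closest pair: 4–7 at 21.8076 km.

4 and 7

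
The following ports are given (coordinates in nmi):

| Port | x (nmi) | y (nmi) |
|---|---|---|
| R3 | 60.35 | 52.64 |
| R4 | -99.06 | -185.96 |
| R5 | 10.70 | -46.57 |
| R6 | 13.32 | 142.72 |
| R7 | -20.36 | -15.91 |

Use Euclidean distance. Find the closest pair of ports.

R5 and R7

Pairwise distances:
R5–R7: 43.64 nmi
R3–R6: 101.62 nmi
R3–R7: 105.89 nmi
R3–R5: 110.94 nmi
R6–R7: 162.17 nmi
R4–R5: 177.42 nmi
R4–R7: 187.38 nmi
R5–R6: 189.31 nmi
R3–R4: 286.95 nmi
R4–R6: 347.36 nmi
Closest pair: R5–R7 at 43.64 nmi.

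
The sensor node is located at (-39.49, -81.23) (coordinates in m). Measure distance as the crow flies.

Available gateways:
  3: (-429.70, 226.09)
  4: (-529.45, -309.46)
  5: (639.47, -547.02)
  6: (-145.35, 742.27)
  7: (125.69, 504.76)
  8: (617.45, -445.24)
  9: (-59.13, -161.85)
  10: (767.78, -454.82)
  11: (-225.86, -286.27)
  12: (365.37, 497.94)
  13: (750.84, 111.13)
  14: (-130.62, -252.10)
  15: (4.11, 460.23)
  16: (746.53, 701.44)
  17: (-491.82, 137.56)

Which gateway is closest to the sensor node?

Distances from (-39.49, -81.23):
3: √((-390.21)² + (307.32)²) = √(152263.8441 + 94445.5824) = 496.70 m
4: √((-489.96)² + (-228.23)²) = √(240060.8016 + 52088.9329) = 540.51 m
5: √((678.96)² + (-465.79)²) = √(460986.6816 + 216960.3241) = 823.38 m
6: √((-105.86)² + (823.50)²) = √(11206.3396 + 678152.2500) = 830.28 m
7: √((165.18)² + (585.99)²) = √(27284.4324 + 343384.2801) = 608.83 m
8: √((656.94)² + (-364.01)²) = √(431570.1636 + 132503.2801) = 751.05 m
9: √((-19.64)² + (-80.62)²) = √(385.7296 + 6499.5844) = 82.98 m
10: √((807.27)² + (-373.59)²) = √(651684.8529 + 139569.4881) = 889.52 m
11: √((-186.37)² + (-205.04)²) = √(34733.7769 + 42041.4016) = 277.08 m
12: √((404.86)² + (579.17)²) = √(163911.6196 + 335437.8889) = 706.65 m
13: √((790.33)² + (192.36)²) = √(624621.5089 + 37002.3696) = 813.40 m
14: √((-91.13)² + (-170.87)²) = √(8304.6769 + 29196.5569) = 193.65 m
15: √((43.60)² + (541.46)²) = √(1900.9600 + 293178.9316) = 543.21 m
16: √((786.02)² + (782.67)²) = √(617827.4404 + 612572.3289) = 1109.23 m
17: √((-452.33)² + (218.79)²) = √(204602.4289 + 47869.0641) = 502.47 m
Minimum: 9 at 82.98 m.

9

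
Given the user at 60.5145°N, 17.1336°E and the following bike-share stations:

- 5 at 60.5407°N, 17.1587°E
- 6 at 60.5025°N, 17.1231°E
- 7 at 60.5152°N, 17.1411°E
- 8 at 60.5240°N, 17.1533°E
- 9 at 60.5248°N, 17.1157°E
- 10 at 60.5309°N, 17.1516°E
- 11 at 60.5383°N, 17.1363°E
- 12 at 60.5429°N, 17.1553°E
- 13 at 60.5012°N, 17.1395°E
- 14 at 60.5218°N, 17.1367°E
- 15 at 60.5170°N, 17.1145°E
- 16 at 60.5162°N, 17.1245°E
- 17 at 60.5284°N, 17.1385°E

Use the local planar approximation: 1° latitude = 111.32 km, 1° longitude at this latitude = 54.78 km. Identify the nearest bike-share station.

Distances from 60.5145°N, 17.1336°E:
5: 3.2244 km
6: 1.4544 km
7: 0.4182 km
8: 1.5110 km
9: 1.5087 km
10: 2.0749 km
11: 2.6535 km
12: 3.3776 km
13: 1.5154 km
14: 0.8302 km
15: 1.0827 km
16: 0.5332 km
17: 1.5705 km
Minimum: 7 at 0.4182 km.

7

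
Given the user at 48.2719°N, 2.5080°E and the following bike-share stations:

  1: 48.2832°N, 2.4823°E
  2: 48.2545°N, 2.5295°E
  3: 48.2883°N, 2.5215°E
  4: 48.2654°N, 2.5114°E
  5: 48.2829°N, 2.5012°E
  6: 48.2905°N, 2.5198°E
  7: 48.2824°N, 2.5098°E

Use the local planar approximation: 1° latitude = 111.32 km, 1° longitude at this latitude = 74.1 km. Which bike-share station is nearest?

4

Distances from 48.2719°N, 2.5080°E:
1: 2.2823 km
2: 2.5080 km
3: 2.0818 km
4: 0.7662 km
5: 1.3241 km
6: 2.2476 km
7: 1.1764 km
Minimum: 4 at 0.7662 km.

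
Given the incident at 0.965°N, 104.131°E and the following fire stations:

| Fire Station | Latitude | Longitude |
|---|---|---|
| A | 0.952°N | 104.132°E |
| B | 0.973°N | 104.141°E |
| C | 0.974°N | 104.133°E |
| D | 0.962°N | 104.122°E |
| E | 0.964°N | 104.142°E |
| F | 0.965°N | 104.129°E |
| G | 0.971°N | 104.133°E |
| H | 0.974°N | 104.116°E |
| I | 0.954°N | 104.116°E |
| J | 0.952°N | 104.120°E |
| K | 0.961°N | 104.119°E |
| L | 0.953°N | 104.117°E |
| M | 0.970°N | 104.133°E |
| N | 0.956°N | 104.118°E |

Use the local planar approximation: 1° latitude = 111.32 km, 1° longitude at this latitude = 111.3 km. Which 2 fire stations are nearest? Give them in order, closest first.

F, M

Distances from 0.965°N, 104.131°E:
A: √((-0.013·111.32)² + (0.001·111.3)²) = √(2.09427 + 0.01239) = 1.451 km
B: √((0.008·111.32)² + (0.010·111.3)²) = √(0.79310 + 1.23877) = 1.425 km
C: √((0.009·111.32)² + (0.002·111.3)²) = √(1.00376 + 0.04955) = 1.026 km
D: √((-0.003·111.32)² + (-0.009·111.3)²) = √(0.11153 + 1.00340) = 1.056 km
E: √((-0.001·111.32)² + (0.011·111.3)²) = √(0.01239 + 1.49891) = 1.229 km
F: √((0.000·111.32)² + (-0.002·111.3)²) = √(0.00000 + 0.04955) = 0.223 km
G: √((0.006·111.32)² + (0.002·111.3)²) = √(0.44612 + 0.04955) = 0.704 km
H: √((0.009·111.32)² + (-0.015·111.3)²) = √(1.00376 + 2.78723) = 1.947 km
I: √((-0.011·111.32)² + (-0.015·111.3)²) = √(1.49945 + 2.78723) = 2.070 km
J: √((-0.013·111.32)² + (-0.011·111.3)²) = √(2.09427 + 1.49891) = 1.896 km
K: √((-0.004·111.32)² + (-0.012·111.3)²) = √(0.19827 + 1.78383) = 1.408 km
L: √((-0.012·111.32)² + (-0.014·111.3)²) = √(1.78447 + 2.42799) = 2.052 km
M: √((0.005·111.32)² + (0.002·111.3)²) = √(0.30980 + 0.04955) = 0.599 km
N: √((-0.009·111.32)² + (-0.013·111.3)²) = √(1.00376 + 2.09352) = 1.760 km
Sorted: F (0.223 km) < M (0.599 km) < G (0.704 km) < C (1.026 km) < …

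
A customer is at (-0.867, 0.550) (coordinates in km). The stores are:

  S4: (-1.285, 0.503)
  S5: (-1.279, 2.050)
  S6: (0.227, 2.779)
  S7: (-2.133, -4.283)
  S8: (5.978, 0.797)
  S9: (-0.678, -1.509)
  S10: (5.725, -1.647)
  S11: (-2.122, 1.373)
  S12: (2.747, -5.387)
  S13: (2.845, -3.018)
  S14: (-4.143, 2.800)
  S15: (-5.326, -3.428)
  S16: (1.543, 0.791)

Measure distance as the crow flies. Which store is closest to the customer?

S4

Distances from (-0.867, 0.550):
S4: √((-0.418)² + (-0.047)²) = √(0.17472 + 0.00221) = 0.421 km
S5: √((-0.412)² + (1.500)²) = √(0.16974 + 2.25000) = 1.556 km
S6: √((1.094)² + (2.229)²) = √(1.19684 + 4.96844) = 2.483 km
S7: √((-1.266)² + (-4.833)²) = √(1.60276 + 23.35789) = 4.996 km
S8: √((6.845)² + (0.247)²) = √(46.85403 + 0.06101) = 6.849 km
S9: √((0.189)² + (-2.059)²) = √(0.03572 + 4.23948) = 2.068 km
S10: √((6.592)² + (-2.197)²) = √(43.45446 + 4.82681) = 6.948 km
S11: √((-1.255)² + (0.823)²) = √(1.57502 + 0.67733) = 1.501 km
S12: √((3.614)² + (-5.937)²) = √(13.06100 + 35.24797) = 6.950 km
S13: √((3.712)² + (-3.568)²) = √(13.77894 + 12.73062) = 5.149 km
S14: √((-3.276)² + (2.250)²) = √(10.73218 + 5.06250) = 3.974 km
S15: √((-4.459)² + (-3.978)²) = √(19.88268 + 15.82448) = 5.976 km
S16: √((2.410)² + (0.241)²) = √(5.80810 + 0.05808) = 2.422 km
Minimum: S4 at 0.421 km.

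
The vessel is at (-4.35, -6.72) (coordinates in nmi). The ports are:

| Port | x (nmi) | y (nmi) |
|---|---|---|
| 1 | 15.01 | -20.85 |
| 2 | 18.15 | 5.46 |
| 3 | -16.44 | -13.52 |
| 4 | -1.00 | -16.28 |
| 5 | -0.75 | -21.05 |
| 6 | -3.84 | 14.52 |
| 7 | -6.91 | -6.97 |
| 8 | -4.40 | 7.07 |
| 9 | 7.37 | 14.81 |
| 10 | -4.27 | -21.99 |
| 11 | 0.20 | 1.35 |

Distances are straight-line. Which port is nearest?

Distances from (-4.35, -6.72):
1: 23.97 nmi
2: 25.59 nmi
3: 13.87 nmi
4: 10.13 nmi
5: 14.78 nmi
6: 21.25 nmi
7: 2.57 nmi
8: 13.79 nmi
9: 24.51 nmi
10: 15.27 nmi
11: 9.26 nmi
Minimum: 7 at 2.57 nmi.

7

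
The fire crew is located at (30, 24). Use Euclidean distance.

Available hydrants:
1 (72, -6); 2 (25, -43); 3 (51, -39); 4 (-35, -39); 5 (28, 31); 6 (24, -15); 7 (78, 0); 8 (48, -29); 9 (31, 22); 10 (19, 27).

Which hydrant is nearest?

9

Distances from (30, 24):
1: √((42)² + (-30)²) = √(1764.000 + 900.000) = 51.6
2: √((-5)² + (-67)²) = √(25.000 + 4489.000) = 67.2
3: √((21)² + (-63)²) = √(441.000 + 3969.000) = 66.4
4: √((-65)² + (-63)²) = √(4225.000 + 3969.000) = 90.5
5: √((-2)² + (7)²) = √(4.000 + 49.000) = 7.3
6: √((-6)² + (-39)²) = √(36.000 + 1521.000) = 39.5
7: √((48)² + (-24)²) = √(2304.000 + 576.000) = 53.7
8: √((18)² + (-53)²) = √(324.000 + 2809.000) = 56.0
9: √((1)² + (-2)²) = √(1.000 + 4.000) = 2.2
10: √((-11)² + (3)²) = √(121.000 + 9.000) = 11.4
Minimum: 9 at 2.2.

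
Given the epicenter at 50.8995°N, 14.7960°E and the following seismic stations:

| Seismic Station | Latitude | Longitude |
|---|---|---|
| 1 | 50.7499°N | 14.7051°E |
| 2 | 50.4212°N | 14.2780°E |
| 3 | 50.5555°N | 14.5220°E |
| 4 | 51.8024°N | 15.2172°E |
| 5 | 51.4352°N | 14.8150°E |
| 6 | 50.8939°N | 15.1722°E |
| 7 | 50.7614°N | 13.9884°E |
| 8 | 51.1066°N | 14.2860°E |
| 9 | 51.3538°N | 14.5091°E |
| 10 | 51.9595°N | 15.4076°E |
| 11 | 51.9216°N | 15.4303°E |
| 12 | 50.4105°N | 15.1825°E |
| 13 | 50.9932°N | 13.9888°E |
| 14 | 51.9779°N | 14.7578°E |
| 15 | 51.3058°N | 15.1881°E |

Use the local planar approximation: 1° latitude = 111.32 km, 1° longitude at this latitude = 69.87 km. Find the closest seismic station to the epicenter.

Distances from 50.8995°N, 14.7960°E:
1: √((-0.1496·111.32)² + (-0.0909·69.87)²) = √(277.338130 + 40.337525) = 17.8235 km
2: √((-0.4783·111.32)² + (-0.5180·69.87)²) = √(2834.961446 + 1309.908638) = 64.3807 km
3: √((-0.3440·111.32)² + (-0.2740·69.87)²) = √(1466.436563 + 366.507286) = 42.8129 km
4: √((0.9029·111.32)² + (0.4212·69.87)²) = √(10102.426545 + 866.080402) = 104.7306 km
5: √((0.5357·111.32)² + (0.0190·69.87)²) = √(3556.228745 + 1.762336) = 59.6489 km
6: √((-0.0056·111.32)² + (0.3762·69.87)²) = √(0.388618 + 690.906167) = 26.2925 km
7: √((-0.1381·111.32)² + (-0.8076·69.87)²) = √(236.338107 + 3184.007683) = 58.4837 km
8: √((0.2071·111.32)² + (-0.5100·69.87)²) = √(531.504068 + 1269.760576) = 42.4413 km
9: √((0.4543·111.32)² + (-0.2869·69.87)²) = √(2557.595558 + 401.830209) = 54.4006 km
10: √((1.0600·111.32)² + (0.6116·69.87)²) = √(13923.811201 + 1826.065873) = 125.4985 km
11: √((1.0221·111.32)² + (0.6343·69.87)²) = √(12945.927540 + 1964.133076) = 122.1068 km
12: √((-0.4890·111.32)² + (0.3865·69.87)²) = √(2963.221483 + 729.256793) = 60.7658 km
13: √((0.0937·111.32)² + (-0.8072·69.87)²) = √(108.799169 + 3180.854420) = 57.3555 km
14: √((1.0784·111.32)² + (-0.0382·69.87)²) = √(14411.399375 + 7.123742) = 120.0772 km
15: √((0.4063·111.32)² + (0.3921·69.87)²) = √(2045.691026 + 750.542295) = 52.8794 km
Minimum: 1 at 17.8235 km.

1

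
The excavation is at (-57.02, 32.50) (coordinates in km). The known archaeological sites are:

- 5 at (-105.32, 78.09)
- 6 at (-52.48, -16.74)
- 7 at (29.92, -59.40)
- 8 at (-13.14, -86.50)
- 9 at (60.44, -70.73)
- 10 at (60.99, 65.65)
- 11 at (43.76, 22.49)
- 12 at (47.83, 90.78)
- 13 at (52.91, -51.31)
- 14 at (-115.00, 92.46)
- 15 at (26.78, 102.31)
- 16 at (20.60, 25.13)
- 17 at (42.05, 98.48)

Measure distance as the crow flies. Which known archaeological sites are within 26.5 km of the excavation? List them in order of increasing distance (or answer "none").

Distances from (-57.02, 32.50):
5: 66.42 km
6: 49.45 km
7: 126.51 km
8: 126.83 km
9: 156.38 km
10: 122.58 km
11: 101.28 km
12: 119.96 km
13: 138.23 km
14: 83.41 km
15: 109.07 km
16: 77.97 km
17: 119.03 km
Threshold 26.5 km: none within range.

none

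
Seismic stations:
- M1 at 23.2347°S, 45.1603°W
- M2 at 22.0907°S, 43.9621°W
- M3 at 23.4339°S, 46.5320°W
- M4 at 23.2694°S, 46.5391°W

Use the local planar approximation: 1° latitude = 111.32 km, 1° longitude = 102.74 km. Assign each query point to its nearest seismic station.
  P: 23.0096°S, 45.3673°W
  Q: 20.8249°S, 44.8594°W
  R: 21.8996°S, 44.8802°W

P at 23.0096°S, 45.3673°W:
  M1: √((-0.2251·111.32)² + (0.2070·102.74)²) = √(627.909979 + 452.292945) = 32.8664 km
  M2: √((0.9189·111.32)² + (1.4052·102.74)²) = √(10463.642626 + 20842.768508) = 176.9362 km
  M3: √((-0.4243·111.32)² + (-1.1647·102.74)²) = √(2230.963468 + 14318.821453) = 128.6460 km
  M4: √((-0.2598·111.32)² + (-1.1718·102.74)²) = √(836.420539 + 14493.928351) = 123.8158 km
  → nearest: M1 (32.8664 km)
Q at 20.8249°S, 44.8594°W:
  M1: √((-2.4098·111.32)² + (-0.3009·102.74)²) = √(71962.856744 + 955.704208) = 270.0344 km
  M2: √((-1.2658·111.32)² + (0.8973·102.74)²) = √(19855.305699 + 8498.738339) = 168.3866 km
  M3: √((-2.6090·111.32)² + (-1.6726·102.74)²) = √(84351.838652 + 29529.990529) = 337.4638 km
  M4: √((-2.4445·111.32)² + (-1.6797·102.74)²) = √(74050.241381 + 29781.225649) = 322.2289 km
  → nearest: M2 (168.3866 km)
R at 21.8996°S, 44.8802°W:
  M1: √((-1.3351·111.32)² + (-0.2801·102.74)²) = √(22088.894815 + 828.143010) = 151.3837 km
  M2: √((-0.1911·111.32)² + (0.9181·102.74)²) = √(452.551251 + 8897.317683) = 96.6947 km
  M3: √((-1.5343·111.32)² + (-1.6518·102.74)²) = √(29172.051085 + 28800.103356) = 240.7741 km
  M4: √((-1.3698·111.32)² + (-1.6589·102.74)²) = √(23252.021672 + 29048.220801) = 228.6925 km
  → nearest: M2 (96.6947 km)

P→M1; Q→M2; R→M2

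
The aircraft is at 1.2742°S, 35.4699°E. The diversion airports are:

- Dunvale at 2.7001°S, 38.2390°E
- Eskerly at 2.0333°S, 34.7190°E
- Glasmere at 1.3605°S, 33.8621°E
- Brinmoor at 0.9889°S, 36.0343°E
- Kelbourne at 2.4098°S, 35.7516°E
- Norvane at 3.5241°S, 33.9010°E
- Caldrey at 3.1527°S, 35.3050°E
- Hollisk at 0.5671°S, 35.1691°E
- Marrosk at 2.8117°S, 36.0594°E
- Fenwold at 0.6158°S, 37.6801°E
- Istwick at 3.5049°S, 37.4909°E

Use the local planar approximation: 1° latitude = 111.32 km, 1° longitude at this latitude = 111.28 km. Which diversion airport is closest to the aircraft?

Brinmoor

Distances from 1.2742°S, 35.4699°E:
Dunvale: √((-1.4259·111.32)² + (2.7691·111.28)²) = √(25195.590044 + 94953.617123) = 346.6255 km
Eskerly: √((-0.7591·111.32)² + (-0.7509·111.28)²) = √(7140.759037 + 6982.299002) = 118.8405 km
Glasmere: √((-0.0863·111.32)² + (-1.6078·111.28)²) = √(92.292835 + 32010.929331) = 179.1737 km
Brinmoor: √((0.2853·111.32)² + (0.5644·111.28)²) = √(1008.671938 + 3944.647901) = 70.3798 km
Kelbourne: √((-1.1356·111.32)² + (0.2817·111.28)²) = √(15980.750202 + 982.670521) = 130.2437 km
Norvane: √((-2.2499·111.32)² + (-1.5689·111.28)²) = √(62729.644560 + 30480.687610) = 305.3037 km
Caldrey: √((-1.8785·111.32)² + (-0.1649·111.28)²) = √(43728.924298 + 336.725142) = 209.9182 km
Hollisk: √((0.7071·111.32)² + (-0.3008·111.28)²) = √(6195.952359 + 1120.443336) = 85.5359 km
Marrosk: √((-1.5375·111.32)² + (0.5895·111.28)²) = √(29293.862870 + 4303.302272) = 183.2953 km
Fenwold: √((0.6584·111.32)² + (2.2102·111.28)²) = √(5371.876749 + 60491.921948) = 256.6394 km
Istwick: √((-2.2307·111.32)² + (2.0210·111.28)²) = √(61663.579282 + 50578.606634) = 335.0256 km
Minimum: Brinmoor at 70.3798 km.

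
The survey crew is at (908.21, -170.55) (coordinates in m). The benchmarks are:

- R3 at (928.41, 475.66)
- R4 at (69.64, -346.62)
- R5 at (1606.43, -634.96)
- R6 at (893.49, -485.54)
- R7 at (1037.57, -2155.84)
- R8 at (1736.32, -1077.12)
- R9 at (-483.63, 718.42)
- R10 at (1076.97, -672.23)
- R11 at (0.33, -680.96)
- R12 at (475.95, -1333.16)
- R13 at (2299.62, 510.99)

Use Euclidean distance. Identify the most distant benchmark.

Distances from (908.21, -170.55):
R3: √((20.20)² + (646.21)²) = √(408.0400 + 417587.3641) = 646.53 m
R4: √((-838.57)² + (-176.07)²) = √(703199.6449 + 31000.6449) = 856.85 m
R5: √((698.22)² + (-464.41)²) = √(487511.1684 + 215676.6481) = 838.56 m
R6: √((-14.72)² + (-314.99)²) = √(216.6784 + 99218.7001) = 315.33 m
R7: √((129.36)² + (-1985.29)²) = √(16734.0096 + 3941376.3841) = 1989.50 m
R8: √((828.11)² + (-906.57)²) = √(685766.1721 + 821869.1649) = 1227.86 m
R9: √((-1391.84)² + (888.97)²) = √(1937218.5856 + 790267.6609) = 1651.51 m
R10: √((168.76)² + (-501.68)²) = √(28479.9376 + 251682.8224) = 529.30 m
R11: √((-907.88)² + (-510.41)²) = √(824246.0944 + 260518.3681) = 1041.52 m
R12: √((-432.26)² + (-1162.61)²) = √(186848.7076 + 1351662.0121) = 1240.37 m
R13: √((1391.41)² + (681.54)²) = √(1936021.7881 + 464496.7716) = 1549.36 m
Maximum: R7 at 1989.50 m.

R7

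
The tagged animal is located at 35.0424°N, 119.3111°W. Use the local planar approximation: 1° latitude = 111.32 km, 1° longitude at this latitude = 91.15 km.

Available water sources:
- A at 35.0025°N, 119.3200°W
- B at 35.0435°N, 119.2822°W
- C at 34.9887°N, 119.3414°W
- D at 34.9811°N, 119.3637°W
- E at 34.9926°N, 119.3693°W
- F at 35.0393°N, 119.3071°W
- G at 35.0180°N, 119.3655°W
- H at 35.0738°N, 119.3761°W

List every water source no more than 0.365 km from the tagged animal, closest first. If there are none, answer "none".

Distances from 35.0424°N, 119.3111°W:
A: 4.5151 km
B: 2.6371 km
C: 6.5851 km
D: 8.3398 km
E: 7.6730 km
F: 0.5020 km
G: 5.6538 km
H: 6.8790 km
Threshold 0.365 km: none within range.

none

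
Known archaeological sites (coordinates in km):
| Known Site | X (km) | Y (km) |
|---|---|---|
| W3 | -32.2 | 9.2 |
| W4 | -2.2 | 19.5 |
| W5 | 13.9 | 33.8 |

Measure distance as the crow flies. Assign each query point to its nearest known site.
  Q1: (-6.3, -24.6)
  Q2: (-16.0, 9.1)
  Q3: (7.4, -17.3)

Q1 at (-6.3, -24.6):
  W3: √((-25.9)² + (33.8)²) = √(670.810 + 1142.440) = 42.6 km
  W4: √((4.1)² + (44.1)²) = √(16.810 + 1944.810) = 44.3 km
  W5: √((20.2)² + (58.4)²) = √(408.040 + 3410.560) = 61.8 km
  → nearest: W3 (42.6 km)
Q2 at (-16.0, 9.1):
  W3: √((-16.2)² + (0.1)²) = √(262.440 + 0.010) = 16.2 km
  W4: √((13.8)² + (10.4)²) = √(190.440 + 108.160) = 17.3 km
  W5: √((29.9)² + (24.7)²) = √(894.010 + 610.090) = 38.8 km
  → nearest: W3 (16.2 km)
Q3 at (7.4, -17.3):
  W3: √((-39.6)² + (26.5)²) = √(1568.160 + 702.250) = 47.6 km
  W4: √((-9.6)² + (36.8)²) = √(92.160 + 1354.240) = 38.0 km
  W5: √((6.5)² + (51.1)²) = √(42.250 + 2611.210) = 51.5 km
  → nearest: W4 (38.0 km)

Q1→W3; Q2→W3; Q3→W4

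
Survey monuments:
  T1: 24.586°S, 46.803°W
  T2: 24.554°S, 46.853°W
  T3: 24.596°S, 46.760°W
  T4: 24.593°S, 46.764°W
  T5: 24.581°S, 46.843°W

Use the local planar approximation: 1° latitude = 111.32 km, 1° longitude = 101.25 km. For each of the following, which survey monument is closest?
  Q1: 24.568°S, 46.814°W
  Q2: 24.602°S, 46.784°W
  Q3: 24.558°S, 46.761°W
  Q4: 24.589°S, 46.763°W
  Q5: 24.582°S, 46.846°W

Q1→T1; Q2→T4; Q3→T4; Q4→T4; Q5→T5

Q1 at 24.568°S, 46.814°W:
  T1: √((-0.018·111.32)² + (0.011·101.25)²) = √(4.01505 + 1.24044) = 2.292 km
  T2: √((0.014·111.32)² + (-0.039·101.25)²) = √(2.42886 + 15.59263) = 4.245 km
  T3: √((-0.028·111.32)² + (0.054·101.25)²) = √(9.71544 + 29.89356) = 6.294 km
  T4: √((-0.025·111.32)² + (0.050·101.25)²) = √(7.74509 + 25.62891) = 5.777 km
  T5: √((-0.013·111.32)² + (-0.029·101.25)²) = √(2.09427 + 8.62156) = 3.274 km
  → nearest: T1 (2.292 km)
Q2 at 24.602°S, 46.784°W:
  T1: √((0.016·111.32)² + (-0.019·101.25)²) = √(3.17239 + 3.70081) = 2.622 km
  T2: √((0.048·111.32)² + (-0.069·101.25)²) = √(28.55150 + 48.80769) = 8.795 km
  T3: √((0.006·111.32)² + (0.024·101.25)²) = √(0.44612 + 5.90490) = 2.520 km
  T4: √((0.009·111.32)² + (0.020·101.25)²) = √(1.00376 + 4.10062) = 2.259 km
  T5: √((0.021·111.32)² + (-0.059·101.25)²) = √(5.46493 + 35.68569) = 6.415 km
  → nearest: T4 (2.259 km)
Q3 at 24.558°S, 46.761°W:
  T1: √((-0.028·111.32)² + (-0.042·101.25)²) = √(9.71544 + 18.08376) = 5.272 km
  T2: √((0.004·111.32)² + (-0.092·101.25)²) = √(0.19827 + 86.76922) = 9.326 km
  T3: √((-0.038·111.32)² + (0.001·101.25)²) = √(17.89425 + 0.01025) = 4.231 km
  T4: √((-0.035·111.32)² + (-0.003·101.25)²) = √(15.18037 + 0.09226) = 3.908 km
  T5: √((-0.023·111.32)² + (-0.082·101.25)²) = √(6.55544 + 68.93151) = 8.688 km
  → nearest: T4 (3.908 km)
Q4 at 24.589°S, 46.763°W:
  T1: √((0.003·111.32)² + (-0.040·101.25)²) = √(0.11153 + 16.40250) = 4.064 km
  T2: √((0.035·111.32)² + (-0.090·101.25)²) = √(15.18037 + 83.03766) = 9.911 km
  T3: √((-0.007·111.32)² + (0.003·101.25)²) = √(0.60721 + 0.09226) = 0.836 km
  T4: √((-0.004·111.32)² + (-0.001·101.25)²) = √(0.19827 + 0.01025) = 0.457 km
  T5: √((0.008·111.32)² + (-0.080·101.25)²) = √(0.79310 + 65.61000) = 8.149 km
  → nearest: T4 (0.457 km)
Q5 at 24.582°S, 46.846°W:
  T1: √((-0.004·111.32)² + (0.043·101.25)²) = √(0.19827 + 18.95514) = 4.376 km
  T2: √((0.028·111.32)² + (-0.007·101.25)²) = √(9.71544 + 0.50233) = 3.197 km
  T3: √((-0.014·111.32)² + (0.086·101.25)²) = √(2.42886 + 75.82056) = 8.846 km
  T4: √((-0.011·111.32)² + (0.082·101.25)²) = √(1.49945 + 68.93151) = 8.392 km
  T5: √((0.001·111.32)² + (0.003·101.25)²) = √(0.01239 + 0.09226) = 0.324 km
  → nearest: T5 (0.324 km)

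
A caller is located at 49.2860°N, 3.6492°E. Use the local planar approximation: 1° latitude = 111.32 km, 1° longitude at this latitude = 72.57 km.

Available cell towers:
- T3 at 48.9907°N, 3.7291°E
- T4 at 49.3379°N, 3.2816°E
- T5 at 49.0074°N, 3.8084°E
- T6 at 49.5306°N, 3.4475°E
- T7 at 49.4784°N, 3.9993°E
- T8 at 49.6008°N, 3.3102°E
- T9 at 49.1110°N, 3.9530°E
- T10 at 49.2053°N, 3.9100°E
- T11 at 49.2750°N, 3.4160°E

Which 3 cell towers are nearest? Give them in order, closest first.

T11, T10, T4

Distances from 49.2860°N, 3.6492°E:
T3: 33.3803 km
T4: 27.2952 km
T5: 33.0957 km
T6: 30.9138 km
T7: 33.2300 km
T8: 42.8167 km
T9: 29.4206 km
T10: 20.9501 km
T11: 16.9676 km
Sorted: T11 (16.9676 km) < T10 (20.9501 km) < T4 (27.2952 km) < T9 (29.4206 km) < T6 (30.9138 km) < …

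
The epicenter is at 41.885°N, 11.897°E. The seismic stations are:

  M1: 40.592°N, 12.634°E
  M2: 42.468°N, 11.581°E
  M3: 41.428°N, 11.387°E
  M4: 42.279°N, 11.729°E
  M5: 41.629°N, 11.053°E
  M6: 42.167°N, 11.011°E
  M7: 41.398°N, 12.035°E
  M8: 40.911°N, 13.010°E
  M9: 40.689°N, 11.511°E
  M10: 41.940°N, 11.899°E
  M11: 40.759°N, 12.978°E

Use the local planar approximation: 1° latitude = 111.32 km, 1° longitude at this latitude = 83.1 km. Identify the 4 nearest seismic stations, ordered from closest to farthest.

M10, M4, M7, M3

Distances from 41.885°N, 11.897°E:
M1: 156.425 km
M2: 70.011 km
M3: 66.214 km
M4: 46.028 km
M5: 75.705 km
M6: 80.040 km
M7: 55.412 km
M8: 142.515 km
M9: 136.948 km
M10: 6.125 km
M11: 154.212 km
Sorted: M10 (6.125 km) < M4 (46.028 km) < M7 (55.412 km) < M3 (66.214 km) < M2 (70.011 km) < M5 (75.705 km) < …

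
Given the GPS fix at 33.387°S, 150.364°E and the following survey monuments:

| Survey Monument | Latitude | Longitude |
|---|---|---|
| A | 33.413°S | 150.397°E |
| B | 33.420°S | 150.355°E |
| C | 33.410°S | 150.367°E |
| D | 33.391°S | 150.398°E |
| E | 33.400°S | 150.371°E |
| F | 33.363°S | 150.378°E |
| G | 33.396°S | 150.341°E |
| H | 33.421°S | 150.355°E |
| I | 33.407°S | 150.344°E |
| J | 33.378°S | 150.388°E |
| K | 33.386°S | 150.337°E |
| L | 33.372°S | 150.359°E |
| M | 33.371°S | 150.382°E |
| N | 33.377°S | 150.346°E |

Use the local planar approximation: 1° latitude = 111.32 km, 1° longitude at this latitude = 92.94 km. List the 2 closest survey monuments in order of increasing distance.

Distances from 33.387°S, 150.364°E:
A: √((-0.026·111.32)² + (0.033·92.94)²) = √(8.37709 + 9.40661) = 4.217 km
B: √((-0.033·111.32)² + (-0.009·92.94)²) = √(13.49504 + 0.69967) = 3.768 km
C: √((-0.023·111.32)² + (0.003·92.94)²) = √(6.55544 + 0.07774) = 2.575 km
D: √((-0.004·111.32)² + (0.034·92.94)²) = √(0.19827 + 9.98535) = 3.191 km
E: √((-0.013·111.32)² + (0.007·92.94)²) = √(2.09427 + 0.42325) = 1.587 km
F: √((0.024·111.32)² + (0.014·92.94)²) = √(7.13787 + 1.69302) = 2.972 km
G: √((-0.009·111.32)² + (-0.023·92.94)²) = √(1.00376 + 4.56942) = 2.361 km
H: √((-0.034·111.32)² + (-0.009·92.94)²) = √(14.32532 + 0.69967) = 3.876 km
I: √((-0.020·111.32)² + (-0.020·92.94)²) = √(4.95686 + 3.45514) = 2.900 km
J: √((0.009·111.32)² + (0.024·92.94)²) = √(1.00376 + 4.97540) = 2.445 km
K: √((0.001·111.32)² + (-0.027·92.94)²) = √(0.01239 + 6.29699) = 2.512 km
L: √((0.015·111.32)² + (-0.005·92.94)²) = √(2.78823 + 0.21595) = 1.733 km
M: √((0.016·111.32)² + (0.018·92.94)²) = √(3.17239 + 2.79866) = 2.444 km
N: √((0.010·111.32)² + (-0.018·92.94)²) = √(1.23921 + 2.79866) = 2.009 km
Sorted: E (1.587 km) < L (1.733 km) < N (2.009 km) < G (2.361 km) < …

E, L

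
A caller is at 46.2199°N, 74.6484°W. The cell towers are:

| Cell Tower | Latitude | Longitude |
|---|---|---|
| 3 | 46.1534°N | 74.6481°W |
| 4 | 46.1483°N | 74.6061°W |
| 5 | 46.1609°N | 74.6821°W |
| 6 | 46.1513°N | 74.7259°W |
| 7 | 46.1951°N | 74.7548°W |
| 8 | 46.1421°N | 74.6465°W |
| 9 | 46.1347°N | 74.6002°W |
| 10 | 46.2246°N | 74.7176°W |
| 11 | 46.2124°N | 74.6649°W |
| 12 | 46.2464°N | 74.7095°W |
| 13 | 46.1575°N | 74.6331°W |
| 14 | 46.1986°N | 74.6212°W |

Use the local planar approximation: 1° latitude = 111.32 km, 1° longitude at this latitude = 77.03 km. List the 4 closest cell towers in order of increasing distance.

11, 14, 10, 12

Distances from 46.2199°N, 74.6484°W:
3: √((-0.0665·111.32)² + (0.0003·77.03)²) = √(54.801152 + 0.000534) = 7.4028 km
4: √((-0.0716·111.32)² + (0.0423·77.03)²) = √(63.529062 + 10.616969) = 8.6108 km
5: √((-0.0590·111.32)² + (-0.0337·77.03)²) = √(43.137048 + 6.738754) = 7.0623 km
6: √((-0.0686·111.32)² + (-0.0775·77.03)²) = √(58.316926 + 35.638811) = 9.6931 km
7: √((-0.0248·111.32)² + (-0.1064·77.03)²) = √(7.621663 + 67.174285) = 8.6485 km
8: √((-0.0778·111.32)² + (0.0019·77.03)²) = √(75.007655 + 0.021420) = 8.6619 km
9: √((-0.0852·111.32)² + (0.0482·77.03)²) = √(89.955057 + 13.785225) = 10.1853 km
10: √((0.0047·111.32)² + (-0.0692·77.03)²) = √(0.273742 + 28.413974) = 5.3561 km
11: √((-0.0075·111.32)² + (-0.0165·77.03)²) = √(0.697058 + 1.615428) = 1.5207 km
12: √((0.0265·111.32)² + (-0.0611·77.03)²) = √(8.702382 + 22.151453) = 5.5546 km
13: √((-0.0624·111.32)² + (0.0153·77.03)²) = √(48.252028 + 1.389001) = 7.0456 km
14: √((-0.0213·111.32)² + (0.0272·77.03)²) = √(5.622191 + 4.389930) = 3.1642 km
Sorted: 11 (1.5207 km) < 14 (3.1642 km) < 10 (5.3561 km) < 12 (5.5546 km) < 13 (7.0456 km) < 5 (7.0623 km) < …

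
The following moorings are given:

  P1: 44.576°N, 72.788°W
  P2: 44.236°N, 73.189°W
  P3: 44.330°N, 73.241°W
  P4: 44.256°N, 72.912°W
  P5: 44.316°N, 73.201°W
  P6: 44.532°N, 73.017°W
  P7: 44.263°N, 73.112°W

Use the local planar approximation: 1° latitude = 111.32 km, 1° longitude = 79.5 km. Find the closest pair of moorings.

Pairwise distances:
P1–P2: 49.486 km
P1–P3: 45.243 km
P1–P4: 36.961 km
P1–P5: 43.769 km
P1–P6: 18.853 km
P1–P7: 43.330 km
P2–P3: 11.251 km
P2–P4: 22.134 km
P2–P5: 8.957 km
P2–P6: 35.675 km
P2–P7: 6.820 km
P3–P4: 27.422 km
P3–P5: 3.541 km
P3–P6: 28.684 km
P3–P7: 12.681 km
P4–P5: 23.927 km
P4–P6: 31.838 km
P4–P7: 15.919 km
P5–P6: 28.145 km
P5–P7: 9.213 km
P6–P7: 30.883 km
Closest pair: P3–P5 at 3.541 km.

P3 and P5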